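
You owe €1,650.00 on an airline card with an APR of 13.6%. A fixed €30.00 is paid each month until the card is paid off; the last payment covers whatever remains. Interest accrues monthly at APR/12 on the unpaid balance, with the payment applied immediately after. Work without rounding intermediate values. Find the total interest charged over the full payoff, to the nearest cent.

Monthly rate r = 13.6%/12 = 1.13333% = 0.0113333.
Payoff takes n = ⌈−ln(1 − rB₀/P)/ln(1+r)⌉ = ⌈86.640⌉ = 87 payments; the last is €19.23.
Total paid = 86·€30.00 + €19.23 = €2,599.23.
Total interest = total paid − principal = €2,599.23 − €1,650.00 = €949.23.

€949.23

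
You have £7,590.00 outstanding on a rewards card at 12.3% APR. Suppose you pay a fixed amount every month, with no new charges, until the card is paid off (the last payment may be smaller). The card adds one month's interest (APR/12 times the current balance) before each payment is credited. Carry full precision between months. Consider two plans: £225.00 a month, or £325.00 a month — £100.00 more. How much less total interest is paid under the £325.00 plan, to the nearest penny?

£641.34

Monthly rate r = 12.3%/12 = 1.025% = 0.01025.
At £225.00/mo: n = ⌈−ln(1 − rB₀/P)/ln(1+r)⌉ = 42 payments (last £136.63); total interest = total paid − £7,590.00 = £1,771.63.
At £325.00/mo: 27 payments (last £270.29); total interest £1,130.29.
Interest saved = £1,771.63 − £1,130.29 = £641.34.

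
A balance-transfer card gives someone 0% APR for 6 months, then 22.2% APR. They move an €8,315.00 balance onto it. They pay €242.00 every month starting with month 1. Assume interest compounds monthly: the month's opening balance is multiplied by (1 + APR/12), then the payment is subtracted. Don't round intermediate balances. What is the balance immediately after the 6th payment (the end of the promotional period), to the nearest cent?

€6,863.00

Promo months 1–6 at r₀ = 0%/12 = 0; months 7+ at r₁ = 22.2%/12 = 0.0185.
After month 6 (no interest yet): B = €8,315.00 − 6·€242.00 = €6,863.00.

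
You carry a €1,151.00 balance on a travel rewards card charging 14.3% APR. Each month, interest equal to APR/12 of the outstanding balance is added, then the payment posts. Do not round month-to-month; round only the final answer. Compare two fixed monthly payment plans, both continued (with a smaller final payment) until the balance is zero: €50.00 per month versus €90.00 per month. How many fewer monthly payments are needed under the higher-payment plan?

Monthly rate r = 14.3%/12 = 1.19167% = 0.0119167.
At €50.00/mo: n = ⌈−ln(1 − rB₀/P)/ln(1+r)⌉ = 28 payments (last €3.40); total interest = total paid − €1,151.00 = €202.40.
At €90.00/mo: 14 payments (last €86.23); total interest €105.23.
Payments saved = 28 − 14 = 14.

14 fewer payments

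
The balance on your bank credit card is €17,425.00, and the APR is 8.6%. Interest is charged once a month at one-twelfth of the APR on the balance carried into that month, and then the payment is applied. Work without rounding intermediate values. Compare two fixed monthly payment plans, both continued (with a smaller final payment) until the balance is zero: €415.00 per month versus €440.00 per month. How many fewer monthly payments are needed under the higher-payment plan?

Monthly rate r = 8.6%/12 = 0.716667% = 0.00716667.
At €415.00/mo: n = ⌈−ln(1 − rB₀/P)/ln(1+r)⌉ = 51 payments (last €53.96); total interest = total paid − €17,425.00 = €3,378.96.
At €440.00/mo: 47 payments (last €328.56); total interest €3,143.56.
Payments saved = 51 − 47 = 4.

4 fewer payments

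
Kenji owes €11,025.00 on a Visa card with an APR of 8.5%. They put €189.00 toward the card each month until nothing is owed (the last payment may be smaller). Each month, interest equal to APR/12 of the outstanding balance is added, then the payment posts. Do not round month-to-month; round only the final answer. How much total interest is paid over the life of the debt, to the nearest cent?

Monthly rate r = 8.5%/12 = 0.708333% = 0.00708333.
Payoff takes n = ⌈−ln(1 − rB₀/P)/ln(1+r)⌉ = ⌈75.522⌉ = 76 payments; the last is €98.82.
Total paid = 75·€189.00 + €98.82 = €14,273.82.
Total interest = total paid − principal = €14,273.82 − €11,025.00 = €3,248.82.

€3,248.82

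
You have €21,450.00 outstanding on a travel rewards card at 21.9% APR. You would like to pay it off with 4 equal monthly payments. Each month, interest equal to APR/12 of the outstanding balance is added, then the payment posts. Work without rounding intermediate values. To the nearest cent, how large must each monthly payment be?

€5,609.38

Monthly rate r = 21.9%/12 = 1.825% = 0.01825.
Level-payment amortization: P = B₀·r / (1 − (1+r)^(−n)) = 21450.00·0.01825 / (1 − 1.01825^(−4)).
Denominator 1 − (1+r)^(−4) = 0.0697871706.
P = 391.462 / 0.0697871706 ≈ 5609.38.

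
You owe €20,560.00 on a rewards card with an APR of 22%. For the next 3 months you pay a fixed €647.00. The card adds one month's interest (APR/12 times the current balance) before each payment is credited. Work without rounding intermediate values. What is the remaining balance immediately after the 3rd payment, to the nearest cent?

€19,734.86

Monthly rate r = 22%/12 = 1.83333% = 0.0183333.
Each month: B ← B·(1+r) − €647.00.
Month 1: interest €376.93; balance after payment €20,289.93.
Month 2: interest €371.98; balance after payment €20,014.92.
Month 3: interest €366.94; balance after payment €19,734.86.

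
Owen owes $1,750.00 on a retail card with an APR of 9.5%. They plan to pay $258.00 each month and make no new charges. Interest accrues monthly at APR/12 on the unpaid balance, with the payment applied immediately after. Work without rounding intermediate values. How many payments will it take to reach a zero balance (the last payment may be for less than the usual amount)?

Monthly rate r = 9.5%/12 = 0.791667% = 0.00791667.
Recurrence: B ← B·(1+r) − $258.00.
Month 1: interest $13.85; balance after payment $1,505.85.
Month 2: interest $11.92; balance after payment $1,259.78.
Closed form: n = −ln(1 − rB₀/P)/ln(1+r) = −ln(0.9463)/ln(1.00792) ≈ 6.999, so the balance reaches zero during payment 7.

7 months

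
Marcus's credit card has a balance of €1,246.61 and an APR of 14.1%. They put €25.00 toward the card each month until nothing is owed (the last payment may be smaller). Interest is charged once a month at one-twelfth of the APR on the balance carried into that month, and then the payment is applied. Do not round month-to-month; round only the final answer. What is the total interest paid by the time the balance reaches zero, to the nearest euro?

Monthly rate r = 14.1%/12 = 1.175% = 0.01175.
Payoff takes n = ⌈−ln(1 − rB₀/P)/ln(1+r)⌉ = ⌈75.475⌉ = 76 payments; the last is €11.92.
Total paid = 75·€25.00 + €11.92 = €1,886.92.
Total interest = total paid − principal = €1,886.92 − €1,246.61 = €640.31.

€640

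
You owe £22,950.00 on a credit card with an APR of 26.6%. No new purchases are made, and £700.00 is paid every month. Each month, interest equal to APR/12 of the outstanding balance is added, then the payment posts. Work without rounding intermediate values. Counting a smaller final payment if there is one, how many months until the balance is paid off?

Monthly rate r = 26.6%/12 = 2.21667% = 0.0221667.
Recurrence: B ← B·(1+r) − £700.00.
Month 1: interest £508.73; balance after payment £22,758.72.
Month 2: interest £504.49; balance after payment £22,563.21.
Closed form: n = −ln(1 − rB₀/P)/ln(1+r) = −ln(0.27325)/ln(1.02217) ≈ 59.174, so the balance reaches zero during payment 60.

60 payments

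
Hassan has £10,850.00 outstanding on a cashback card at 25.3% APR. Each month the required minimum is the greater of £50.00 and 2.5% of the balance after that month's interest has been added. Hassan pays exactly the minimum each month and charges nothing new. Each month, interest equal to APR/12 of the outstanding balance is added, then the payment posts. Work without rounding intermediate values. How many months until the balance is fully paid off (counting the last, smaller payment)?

Monthly rate r = 25.3%/12 = 2.10833% = 0.0210833.
While 2.5% of the post-interest balance exceeds £50.00, each month B ← (B·(1+r))·(1 − 0.025), i.e. B shrinks by the factor (1+r)·0.975 = 0.99556.
This holds for months 1–385. Entering month 386 the balance is £1,953.28; 2.5% of the post-interest balance is now below £50.00, so the flat £50.00 minimum applies from here.
From month 386 a fixed £50.00 at rate r clears £1,953.28 in 84 more payments. Total: 385 + 84 = 469 months.

469 months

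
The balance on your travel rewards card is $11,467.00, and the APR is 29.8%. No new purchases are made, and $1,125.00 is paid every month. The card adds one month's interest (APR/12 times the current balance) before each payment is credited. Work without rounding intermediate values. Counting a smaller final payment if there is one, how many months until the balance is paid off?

Monthly rate r = 29.8%/12 = 2.48333% = 0.0248333.
Recurrence: B ← B·(1+r) − $1,125.00.
Month 1: interest $284.76; balance after payment $10,626.76.
Month 2: interest $263.90; balance after payment $9,765.66.
Closed form: n = −ln(1 − rB₀/P)/ln(1+r) = −ln(0.74688)/ln(1.02483) ≈ 11.898, so the balance reaches zero during payment 12.

12 payments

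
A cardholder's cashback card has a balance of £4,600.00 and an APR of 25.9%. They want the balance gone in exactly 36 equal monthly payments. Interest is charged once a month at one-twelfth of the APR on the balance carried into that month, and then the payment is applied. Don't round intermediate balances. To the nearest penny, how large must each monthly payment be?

£185.09

Monthly rate r = 25.9%/12 = 2.15833% = 0.0215833.
Level-payment amortization: P = B₀·r / (1 − (1+r)^(−n)) = 4600.00·0.0215833 / (1 − 1.02158^(−36)).
Denominator 1 − (1+r)^(−36) = 0.536400204.
P = 99.2833 / 0.536400204 ≈ 185.09.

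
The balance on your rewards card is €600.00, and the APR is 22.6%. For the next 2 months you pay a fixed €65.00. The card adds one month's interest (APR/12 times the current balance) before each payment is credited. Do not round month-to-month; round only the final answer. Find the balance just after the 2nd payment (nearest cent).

€491.59

Monthly rate r = 22.6%/12 = 1.88333% = 0.0188333.
Each month: B ← B·(1+r) − €65.00.
Month 1: interest €11.30; balance after payment €546.30.
Month 2: interest €10.29; balance after payment €491.59.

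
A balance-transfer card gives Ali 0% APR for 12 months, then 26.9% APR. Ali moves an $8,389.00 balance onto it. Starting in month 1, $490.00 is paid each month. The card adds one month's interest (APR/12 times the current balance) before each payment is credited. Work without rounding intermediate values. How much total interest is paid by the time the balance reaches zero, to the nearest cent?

$187.18

Promo months 1–12 at r₀ = 0%/12 = 0; months 13+ at r₁ = 26.9%/12 = 0.0224167.
After month 12 (no interest yet): B = $8,389.00 − 12·$490.00 = $2,509.00.
Then at r₁ with $490.00/mo: n₂ = −ln(1 − r₁·B/P)/ln(1+r₁) ≈ 5.50 → 6 more payments.
Total paid = 17·$490.00 + $246.18 = $8,576.18; interest = $8,576.18 − $8,389.00 = $187.18.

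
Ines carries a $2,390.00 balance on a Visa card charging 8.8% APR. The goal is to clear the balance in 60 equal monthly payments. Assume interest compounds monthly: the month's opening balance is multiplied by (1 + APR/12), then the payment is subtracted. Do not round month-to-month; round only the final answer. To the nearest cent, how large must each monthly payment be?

Monthly rate r = 8.8%/12 = 0.733333% = 0.00733333.
Level-payment amortization: P = B₀·r / (1 − (1+r)^(−n)) = 2390.00·0.00733333 / (1 − 1.00733^(−60)).
Denominator 1 − (1+r)^(−60) = 0.354928755.
P = 17.5267 / 0.354928755 ≈ 49.38.

$49.38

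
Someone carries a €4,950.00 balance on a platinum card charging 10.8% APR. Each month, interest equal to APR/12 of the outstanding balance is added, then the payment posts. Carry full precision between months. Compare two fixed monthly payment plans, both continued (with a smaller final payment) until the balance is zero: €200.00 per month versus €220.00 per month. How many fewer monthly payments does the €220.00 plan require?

Monthly rate r = 10.8%/12 = 0.9% = 0.009.
At €200.00/mo: n = ⌈−ln(1 − rB₀/P)/ln(1+r)⌉ = 29 payments (last €25.11); total interest = total paid − €4,950.00 = €675.11.
At €220.00/mo: 26 payments (last €56.17); total interest €606.17.
Payments saved = 29 − 26 = 3.

3 fewer payments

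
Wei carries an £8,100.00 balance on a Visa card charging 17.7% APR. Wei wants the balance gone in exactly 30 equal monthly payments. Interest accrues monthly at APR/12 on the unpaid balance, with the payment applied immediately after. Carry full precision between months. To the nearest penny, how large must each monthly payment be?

Monthly rate r = 17.7%/12 = 1.475% = 0.01475.
Level-payment amortization: P = B₀·r / (1 − (1+r)^(−n)) = 8100.00·0.01475 / (1 − 1.01475^(−30)).
Denominator 1 − (1+r)^(−30) = 0.355492166.
P = 119.475 / 0.355492166 ≈ 336.08.

£336.08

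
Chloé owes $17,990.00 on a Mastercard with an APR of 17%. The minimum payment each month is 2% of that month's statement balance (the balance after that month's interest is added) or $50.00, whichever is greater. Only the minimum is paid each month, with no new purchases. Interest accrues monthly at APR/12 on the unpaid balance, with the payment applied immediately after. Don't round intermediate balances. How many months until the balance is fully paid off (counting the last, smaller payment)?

Monthly rate r = 17%/12 = 1.41667% = 0.0141667.
While 2% of the post-interest balance exceeds $50.00, each month B ← (B·(1+r))·(1 − 0.02), i.e. B shrinks by the factor (1+r)·0.98 = 0.99388.
This holds for months 1–324. Entering month 325 the balance is $2,464.36; 2% of the post-interest balance is now below $50.00, so the flat $50.00 minimum applies from here.
From month 325 a fixed $50.00 at rate r clears $2,464.36 in 86 more payments. Total: 324 + 86 = 410 months.

410 months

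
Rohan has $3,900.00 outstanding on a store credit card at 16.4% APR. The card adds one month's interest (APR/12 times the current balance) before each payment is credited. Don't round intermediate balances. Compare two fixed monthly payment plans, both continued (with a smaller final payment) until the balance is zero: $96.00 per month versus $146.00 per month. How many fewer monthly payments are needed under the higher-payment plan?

26 fewer payments

Monthly rate r = 16.4%/12 = 1.36667% = 0.0136667.
At $96.00/mo: n = ⌈−ln(1 − rB₀/P)/ln(1+r)⌉ = 60 payments (last $65.74); total interest = total paid − $3,900.00 = $1,829.74.
At $146.00/mo: 34 payments (last $67.92); total interest $985.92.
Payments saved = 60 − 34 = 26.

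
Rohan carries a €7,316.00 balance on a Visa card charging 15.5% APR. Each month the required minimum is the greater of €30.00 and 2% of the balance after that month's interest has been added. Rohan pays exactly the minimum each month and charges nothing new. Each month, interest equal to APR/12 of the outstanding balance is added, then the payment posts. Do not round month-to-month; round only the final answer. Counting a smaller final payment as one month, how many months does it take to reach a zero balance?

296 months

Monthly rate r = 15.5%/12 = 1.29167% = 0.0129167.
While 2% of the post-interest balance exceeds €30.00, each month B ← (B·(1+r))·(1 − 0.02), i.e. B shrinks by the factor (1+r)·0.98 = 0.99266.
This holds for months 1–217. Entering month 218 the balance is €1,478.53; 2% of the post-interest balance is now below €30.00, so the flat €30.00 minimum applies from here.
From month 218 a fixed €30.00 at rate r clears €1,478.53 in 79 more payments. Total: 217 + 79 = 296 months.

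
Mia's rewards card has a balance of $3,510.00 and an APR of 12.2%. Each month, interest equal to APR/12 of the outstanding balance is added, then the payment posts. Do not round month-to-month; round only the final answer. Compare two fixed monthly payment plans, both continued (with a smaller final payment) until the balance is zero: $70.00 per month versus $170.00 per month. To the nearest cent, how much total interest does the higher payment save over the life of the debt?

Monthly rate r = 12.2%/12 = 1.01667% = 0.0101667.
At $70.00/mo: n = ⌈−ln(1 − rB₀/P)/ln(1+r)⌉ = 71 payments (last $33.58); total interest = total paid − $3,510.00 = $1,423.58.
At $170.00/mo: 24 payments (last $49.89); total interest $449.89.
Interest saved = $1,423.58 − $449.89 = $973.69.

$973.69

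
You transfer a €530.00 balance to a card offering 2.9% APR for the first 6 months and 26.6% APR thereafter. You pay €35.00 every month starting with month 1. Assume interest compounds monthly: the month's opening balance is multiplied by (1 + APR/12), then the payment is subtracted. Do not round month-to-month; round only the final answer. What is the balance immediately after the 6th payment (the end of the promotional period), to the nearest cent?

Promo months 1–6 at r₀ = 2.9%/12 = 0.00241667; months 7+ at r₁ = 26.6%/12 = 0.0221667.
After month 6: iterate B ← B·(1+r₀) − €35.00 for 6 months → €326.46.

€326.46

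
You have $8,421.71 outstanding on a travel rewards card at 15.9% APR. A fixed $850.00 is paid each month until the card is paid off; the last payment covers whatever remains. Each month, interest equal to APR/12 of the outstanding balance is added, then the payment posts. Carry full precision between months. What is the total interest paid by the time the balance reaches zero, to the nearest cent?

$667.38

Monthly rate r = 15.9%/12 = 1.325% = 0.01325.
Payoff takes n = ⌈−ln(1 − rB₀/P)/ln(1+r)⌉ = ⌈10.692⌉ = 11 payments; the last is $589.09.
Total paid = 10·$850.00 + $589.09 = $9,089.09.
Total interest = total paid − principal = $9,089.09 − $8,421.71 = $667.38.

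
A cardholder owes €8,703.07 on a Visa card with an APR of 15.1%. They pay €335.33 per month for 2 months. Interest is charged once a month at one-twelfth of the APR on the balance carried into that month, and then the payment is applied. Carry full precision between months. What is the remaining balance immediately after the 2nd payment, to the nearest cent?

Monthly rate r = 15.1%/12 = 1.25833% = 0.0125833.
Each month: B ← B·(1+r) − €335.33.
Month 1: interest €109.51; balance after payment €8,477.25.
Month 2: interest €106.67; balance after payment €8,248.60.

€8,248.60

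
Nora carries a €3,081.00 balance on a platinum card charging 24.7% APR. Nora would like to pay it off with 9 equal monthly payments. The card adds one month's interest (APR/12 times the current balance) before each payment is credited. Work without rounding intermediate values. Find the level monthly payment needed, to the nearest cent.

€378.52

Monthly rate r = 24.7%/12 = 2.05833% = 0.0205833.
Level-payment amortization: P = B₀·r / (1 − (1+r)^(−n)) = 3081.00·0.0205833 / (1 − 1.02058^(−9)).
Denominator 1 − (1+r)^(−9) = 0.167539273.
P = 63.4172 / 0.167539273 ≈ 378.52.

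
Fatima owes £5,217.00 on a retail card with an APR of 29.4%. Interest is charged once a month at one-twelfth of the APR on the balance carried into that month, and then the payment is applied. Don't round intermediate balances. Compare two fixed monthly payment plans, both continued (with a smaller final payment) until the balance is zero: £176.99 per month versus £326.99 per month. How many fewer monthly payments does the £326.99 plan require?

Monthly rate r = 29.4%/12 = 2.45% = 0.0245.
At £176.99/mo: n = ⌈−ln(1 − rB₀/P)/ln(1+r)⌉ = 53 payments (last £161.73); total interest = total paid − £5,217.00 = £4,148.21.
At £326.99/mo: 21 payments (last £158.50); total interest £1,481.30.
Payments saved = 53 − 21 = 32.

32 fewer payments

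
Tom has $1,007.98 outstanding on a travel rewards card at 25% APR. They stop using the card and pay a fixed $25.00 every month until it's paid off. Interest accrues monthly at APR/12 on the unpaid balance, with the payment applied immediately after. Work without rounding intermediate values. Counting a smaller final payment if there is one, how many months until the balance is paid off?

89 payments

Monthly rate r = 25%/12 = 2.08333% = 0.0208333.
Recurrence: B ← B·(1+r) − $25.00.
Month 1: interest $21.00; balance after payment $1,003.98.
Month 2: interest $20.92; balance after payment $999.90.
Closed form: n = −ln(1 − rB₀/P)/ln(1+r) = −ln(0.16002)/ln(1.02083) ≈ 88.872, so the balance reaches zero during payment 89.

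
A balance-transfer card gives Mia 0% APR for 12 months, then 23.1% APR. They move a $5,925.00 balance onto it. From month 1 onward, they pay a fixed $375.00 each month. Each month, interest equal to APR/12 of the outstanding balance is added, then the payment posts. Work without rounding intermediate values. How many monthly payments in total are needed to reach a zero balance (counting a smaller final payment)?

Promo months 1–12 at r₀ = 0%/12 = 0; months 13+ at r₁ = 23.1%/12 = 0.01925.
After month 12 (no interest yet): B = $5,925.00 − 12·$375.00 = $1,425.00.
Then at r₁ with $375.00/mo: n₂ = −ln(1 − r₁·B/P)/ln(1+r₁) ≈ 3.98 → 4 more payments.

16 payments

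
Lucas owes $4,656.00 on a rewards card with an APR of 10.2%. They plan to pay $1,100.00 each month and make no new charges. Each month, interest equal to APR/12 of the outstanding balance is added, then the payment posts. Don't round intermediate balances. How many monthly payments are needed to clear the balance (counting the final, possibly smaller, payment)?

5 months

Monthly rate r = 10.2%/12 = 0.85% = 0.0085.
Recurrence: B ← B·(1+r) − $1,100.00.
Month 1: interest $39.58; balance after payment $3,595.58.
Month 2: interest $30.56; balance after payment $2,526.14.
Month 3: interest $21.47; balance after payment $1,447.61.
Month 4: interest $12.30; balance after payment $359.92.
Month 5: interest $3.06; balance after payment $0.00.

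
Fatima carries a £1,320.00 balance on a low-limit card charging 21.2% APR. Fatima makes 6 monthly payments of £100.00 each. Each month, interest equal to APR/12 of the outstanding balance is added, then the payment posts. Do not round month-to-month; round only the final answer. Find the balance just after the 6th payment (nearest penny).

Monthly rate r = 21.2%/12 = 1.76667% = 0.0176667.
Each month: B ← B·(1+r) − £100.00.
Month 1: interest £23.32; balance after payment £1,243.32.
Month 2: interest £21.97; balance after payment £1,165.29.
Month 3: interest £20.59; balance after payment £1,085.87.
Month 4: interest £19.18; balance after payment £1,005.06.
Month 5: interest £17.76; balance after payment £922.81.
Month 6: interest £16.30; balance after payment £839.11.

£839.11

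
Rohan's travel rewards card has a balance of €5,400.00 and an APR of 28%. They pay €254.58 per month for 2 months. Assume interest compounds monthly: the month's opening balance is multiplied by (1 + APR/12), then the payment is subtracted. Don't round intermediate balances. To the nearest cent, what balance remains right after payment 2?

Monthly rate r = 28%/12 = 2.33333% = 0.0233333.
Each month: B ← B·(1+r) − €254.58.
Month 1: interest €126.00; balance after payment €5,271.42.
Month 2: interest €123.00; balance after payment €5,139.84.

€5,139.84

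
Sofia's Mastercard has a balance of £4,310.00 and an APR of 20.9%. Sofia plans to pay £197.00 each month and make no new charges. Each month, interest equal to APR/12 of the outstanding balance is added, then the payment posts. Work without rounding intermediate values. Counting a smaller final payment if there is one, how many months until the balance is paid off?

28 months

Monthly rate r = 20.9%/12 = 1.74167% = 0.0174167.
Recurrence: B ← B·(1+r) − £197.00.
Month 1: interest £75.07; balance after payment £4,188.07.
Month 2: interest £72.94; balance after payment £4,064.01.
Closed form: n = −ln(1 − rB₀/P)/ln(1+r) = −ln(0.61896)/ln(1.01742) ≈ 27.783, so the balance reaches zero during payment 28.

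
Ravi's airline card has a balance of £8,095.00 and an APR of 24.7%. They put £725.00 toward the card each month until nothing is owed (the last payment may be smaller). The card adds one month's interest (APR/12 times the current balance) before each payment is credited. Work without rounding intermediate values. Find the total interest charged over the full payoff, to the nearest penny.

Monthly rate r = 24.7%/12 = 2.05833% = 0.0205833.
Payoff takes n = ⌈−ln(1 − rB₀/P)/ln(1+r)⌉ = ⌈12.817⌉ = 13 payments; the last is £593.34.
Total paid = 12·£725.00 + £593.34 = £9,293.34.
Total interest = total paid − principal = £9,293.34 − £8,095.00 = £1,198.34.

£1,198.34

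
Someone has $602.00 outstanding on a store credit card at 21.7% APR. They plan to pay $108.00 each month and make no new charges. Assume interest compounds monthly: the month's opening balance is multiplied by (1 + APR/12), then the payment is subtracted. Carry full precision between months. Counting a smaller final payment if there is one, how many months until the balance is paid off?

6 payments

Monthly rate r = 21.7%/12 = 1.80833% = 0.0180833.
Recurrence: B ← B·(1+r) − $108.00.
Month 1: interest $10.89; balance after payment $504.89.
Month 2: interest $9.13; balance after payment $406.02.
Month 3: interest $7.34; balance after payment $305.36.
Month 4: interest $5.52; balance after payment $202.88.
Month 5: interest $3.67; balance after payment $98.55.
Month 6: interest $1.78; balance after payment $0.00.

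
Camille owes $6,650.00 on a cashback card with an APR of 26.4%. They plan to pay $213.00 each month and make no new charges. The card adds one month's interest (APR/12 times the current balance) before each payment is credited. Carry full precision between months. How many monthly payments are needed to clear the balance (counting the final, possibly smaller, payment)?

54 payments

Monthly rate r = 26.4%/12 = 2.2% = 0.022.
Recurrence: B ← B·(1+r) − $213.00.
Month 1: interest $146.30; balance after payment $6,583.30.
Month 2: interest $144.83; balance after payment $6,515.13.
Closed form: n = −ln(1 − rB₀/P)/ln(1+r) = −ln(0.31315)/ln(1.022) ≈ 53.355, so the balance reaches zero during payment 54.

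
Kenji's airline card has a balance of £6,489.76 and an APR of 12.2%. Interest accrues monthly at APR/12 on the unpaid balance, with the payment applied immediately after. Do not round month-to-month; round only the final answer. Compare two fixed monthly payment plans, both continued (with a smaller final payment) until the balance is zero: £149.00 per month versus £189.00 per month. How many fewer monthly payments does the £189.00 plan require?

Monthly rate r = 12.2%/12 = 1.01667% = 0.0101667.
At £149.00/mo: n = ⌈−ln(1 − rB₀/P)/ln(1+r)⌉ = 58 payments (last £122.10); total interest = total paid − £6,489.76 = £2,125.34.
At £189.00/mo: 43 payments (last £85.25); total interest £1,533.49.
Payments saved = 58 − 43 = 15.

15 fewer payments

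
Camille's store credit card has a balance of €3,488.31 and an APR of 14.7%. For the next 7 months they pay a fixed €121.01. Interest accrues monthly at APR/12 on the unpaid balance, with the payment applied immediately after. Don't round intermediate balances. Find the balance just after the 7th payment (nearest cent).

€2,919.81

Monthly rate r = 14.7%/12 = 1.225% = 0.01225.
Each month: B ← B·(1+r) − €121.01.
Month 1: interest €42.73; balance after payment €3,410.03.
Month 2: interest €41.77; balance after payment €3,330.79.
Month 3: interest €40.80; balance after payment €3,250.59.
Month 4: interest €39.82; balance after payment €3,169.40.
Month 5: interest €38.83; balance after payment €3,087.21.
Month 6: interest €37.82; balance after payment €3,004.02.
Month 7: interest €36.80; balance after payment €2,919.81.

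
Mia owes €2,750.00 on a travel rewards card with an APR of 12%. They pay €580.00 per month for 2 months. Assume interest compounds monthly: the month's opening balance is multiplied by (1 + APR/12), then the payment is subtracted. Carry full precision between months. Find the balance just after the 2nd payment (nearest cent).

€1,639.47

Monthly rate r = 12%/12 = 1% = 0.01.
Each month: B ← B·(1+r) − €580.00.
Month 1: interest €27.50; balance after payment €2,197.50.
Month 2: interest €21.98; balance after payment €1,639.47.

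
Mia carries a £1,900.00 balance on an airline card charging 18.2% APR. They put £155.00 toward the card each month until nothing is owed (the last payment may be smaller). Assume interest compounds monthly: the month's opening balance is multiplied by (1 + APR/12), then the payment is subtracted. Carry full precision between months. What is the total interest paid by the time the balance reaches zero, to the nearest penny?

£218.26

Monthly rate r = 18.2%/12 = 1.51667% = 0.0151667.
Payoff takes n = ⌈−ln(1 − rB₀/P)/ln(1+r)⌉ = ⌈13.665⌉ = 14 payments; the last is £103.26.
Total paid = 13·£155.00 + £103.26 = £2,118.26.
Total interest = total paid − principal = £2,118.26 − £1,900.00 = £218.26.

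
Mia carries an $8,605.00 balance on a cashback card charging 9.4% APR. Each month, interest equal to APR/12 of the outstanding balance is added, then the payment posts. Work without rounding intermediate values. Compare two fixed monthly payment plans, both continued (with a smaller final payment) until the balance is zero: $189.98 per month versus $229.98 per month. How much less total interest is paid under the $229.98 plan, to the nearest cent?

Monthly rate r = 9.4%/12 = 0.783333% = 0.00783333.
At $189.98/mo: n = ⌈−ln(1 − rB₀/P)/ln(1+r)⌉ = 57 payments (last $30.41); total interest = total paid − $8,605.00 = $2,064.29.
At $229.98/mo: 45 payments (last $104.39); total interest $1,618.51.
Interest saved = $2,064.29 − $1,618.51 = $445.78.

$445.78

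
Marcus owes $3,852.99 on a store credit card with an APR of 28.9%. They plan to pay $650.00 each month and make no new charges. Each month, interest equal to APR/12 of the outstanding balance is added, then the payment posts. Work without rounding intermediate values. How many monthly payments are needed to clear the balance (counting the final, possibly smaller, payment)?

Monthly rate r = 28.9%/12 = 2.40833% = 0.0240833.
Recurrence: B ← B·(1+r) − $650.00.
Month 1: interest $92.79; balance after payment $3,295.78.
Month 2: interest $79.37; balance after payment $2,725.16.
Closed form: n = −ln(1 − rB₀/P)/ln(1+r) = −ln(0.85724)/ln(1.02408) ≈ 6.473, so the balance reaches zero during payment 7.

7 payments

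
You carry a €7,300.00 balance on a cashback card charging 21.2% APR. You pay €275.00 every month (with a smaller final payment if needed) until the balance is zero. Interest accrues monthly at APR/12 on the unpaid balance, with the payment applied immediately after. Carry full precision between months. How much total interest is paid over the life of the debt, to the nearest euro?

€2,639

Monthly rate r = 21.2%/12 = 1.76667% = 0.0176667.
Payoff takes n = ⌈−ln(1 − rB₀/P)/ln(1+r)⌉ = ⌈36.142⌉ = 37 payments; the last is €39.38.
Total paid = 36·€275.00 + €39.38 = €9,939.38.
Total interest = total paid − principal = €9,939.38 − €7,300.00 = €2,639.38.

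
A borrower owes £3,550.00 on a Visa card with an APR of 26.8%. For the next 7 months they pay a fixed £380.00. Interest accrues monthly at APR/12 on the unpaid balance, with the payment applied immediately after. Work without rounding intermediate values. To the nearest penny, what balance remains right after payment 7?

Monthly rate r = 26.8%/12 = 2.23333% = 0.0223333.
Each month: B ← B·(1+r) − £380.00.
Month 1: interest £79.28; balance after payment £3,249.28.
Month 2: interest £72.57; balance after payment £2,941.85.
Month 3: interest £65.70; balance after payment £2,627.55.
Month 4: interest £58.68; balance after payment £2,306.23.
Month 5: interest £51.51; balance after payment £1,977.74.
Month 6: interest £44.17; balance after payment £1,641.91.
Month 7: interest £36.67; balance after payment £1,298.58.

£1,298.58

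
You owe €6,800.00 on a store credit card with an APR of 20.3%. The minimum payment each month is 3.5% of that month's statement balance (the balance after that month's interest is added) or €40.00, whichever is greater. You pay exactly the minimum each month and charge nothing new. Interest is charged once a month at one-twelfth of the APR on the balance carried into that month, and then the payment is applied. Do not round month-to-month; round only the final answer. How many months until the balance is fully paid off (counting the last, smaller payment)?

Monthly rate r = 20.3%/12 = 1.69167% = 0.0169167.
While 3.5% of the post-interest balance exceeds €40.00, each month B ← (B·(1+r))·(1 − 0.035), i.e. B shrinks by the factor (1+r)·0.965 = 0.98132.
This holds for months 1–96. Entering month 97 the balance is €1,113.08; 3.5% of the post-interest balance is now below €40.00, so the flat €40.00 minimum applies from here.
From month 97 a fixed €40.00 at rate r clears €1,113.08 in 38 more payments. Total: 96 + 38 = 134 months.

134 months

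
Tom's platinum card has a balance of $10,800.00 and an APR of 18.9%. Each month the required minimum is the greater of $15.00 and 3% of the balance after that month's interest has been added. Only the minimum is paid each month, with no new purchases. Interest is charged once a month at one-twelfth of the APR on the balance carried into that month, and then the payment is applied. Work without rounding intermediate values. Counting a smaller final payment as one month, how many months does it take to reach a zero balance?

255 months

Monthly rate r = 18.9%/12 = 1.575% = 0.01575.
While 3% of the post-interest balance exceeds $15.00, each month B ← (B·(1+r))·(1 − 0.03), i.e. B shrinks by the factor (1+r)·0.97 = 0.98528.
This holds for months 1–209. Entering month 210 the balance is $486.59; 3% of the post-interest balance is now below $15.00, so the flat $15.00 minimum applies from here.
From month 210 a fixed $15.00 at rate r clears $486.59 in 46 more payments. Total: 209 + 46 = 255 months.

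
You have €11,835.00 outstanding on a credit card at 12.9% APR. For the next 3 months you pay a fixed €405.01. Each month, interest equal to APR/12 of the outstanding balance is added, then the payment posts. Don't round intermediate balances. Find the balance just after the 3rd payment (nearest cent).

€10,992.66

Monthly rate r = 12.9%/12 = 1.075% = 0.01075.
Each month: B ← B·(1+r) − €405.01.
Month 1: interest €127.23; balance after payment €11,557.22.
Month 2: interest €124.24; balance after payment €11,276.45.
Month 3: interest €121.22; balance after payment €10,992.66.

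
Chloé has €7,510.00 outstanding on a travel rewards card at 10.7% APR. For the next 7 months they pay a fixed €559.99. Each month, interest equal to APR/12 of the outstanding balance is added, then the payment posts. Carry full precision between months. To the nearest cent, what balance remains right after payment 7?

Monthly rate r = 10.7%/12 = 0.891667% = 0.00891667.
Each month: B ← B·(1+r) − €559.99.
Month 1: interest €66.96; balance after payment €7,016.97.
Month 2: interest €62.57; balance after payment €6,519.55.
Month 3: interest €58.13; balance after payment €6,017.69.
Month 4: interest €53.66; balance after payment €5,511.36.
Month 5: interest €49.14; balance after payment €5,000.52.
Month 6: interest €44.59; balance after payment €4,485.11.
Month 7: interest €39.99; balance after payment €3,965.12.

€3,965.12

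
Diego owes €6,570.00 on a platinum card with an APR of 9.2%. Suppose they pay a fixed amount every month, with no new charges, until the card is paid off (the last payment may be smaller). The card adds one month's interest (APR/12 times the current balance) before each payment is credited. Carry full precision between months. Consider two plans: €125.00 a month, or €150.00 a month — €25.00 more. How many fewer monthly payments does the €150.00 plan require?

Monthly rate r = 9.2%/12 = 0.766667% = 0.00766667.
At €125.00/mo: n = ⌈−ln(1 − rB₀/P)/ln(1+r)⌉ = 68 payments (last €66.63); total interest = total paid − €6,570.00 = €1,871.63.
At €150.00/mo: 54 payments (last €86.33); total interest €1,466.33.
Payments saved = 68 − 54 = 14.

14 fewer payments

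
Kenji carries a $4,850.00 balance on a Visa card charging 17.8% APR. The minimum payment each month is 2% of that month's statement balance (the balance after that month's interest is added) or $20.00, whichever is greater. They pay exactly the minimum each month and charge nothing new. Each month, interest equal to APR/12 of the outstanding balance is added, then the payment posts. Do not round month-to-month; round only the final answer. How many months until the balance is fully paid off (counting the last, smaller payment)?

381 months

Monthly rate r = 17.8%/12 = 1.48333% = 0.0148333.
While 2% of the post-interest balance exceeds $20.00, each month B ← (B·(1+r))·(1 − 0.02), i.e. B shrinks by the factor (1+r)·0.98 = 0.99454.
This holds for months 1–291. Entering month 292 the balance is $984.91; 2% of the post-interest balance is now below $20.00, so the flat $20.00 minimum applies from here.
From month 292 a fixed $20.00 at rate r clears $984.91 in 90 more payments. Total: 291 + 90 = 381 months.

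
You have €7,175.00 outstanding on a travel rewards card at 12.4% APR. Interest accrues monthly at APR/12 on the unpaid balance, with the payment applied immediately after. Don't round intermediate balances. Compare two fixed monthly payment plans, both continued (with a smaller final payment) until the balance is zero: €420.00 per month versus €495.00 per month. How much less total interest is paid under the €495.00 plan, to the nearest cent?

€121.88

Monthly rate r = 12.4%/12 = 1.03333% = 0.0103333.
At €420.00/mo: n = ⌈−ln(1 − rB₀/P)/ln(1+r)⌉ = 19 payments (last €375.25); total interest = total paid − €7,175.00 = €760.25.
At €495.00/mo: 16 payments (last €388.37); total interest €638.37.
Interest saved = €760.25 − €638.37 = €121.88.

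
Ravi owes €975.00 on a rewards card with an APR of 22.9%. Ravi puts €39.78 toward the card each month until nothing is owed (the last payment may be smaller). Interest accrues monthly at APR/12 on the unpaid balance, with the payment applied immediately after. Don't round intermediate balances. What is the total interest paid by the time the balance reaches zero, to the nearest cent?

Monthly rate r = 22.9%/12 = 1.90833% = 0.0190833.
Payoff takes n = ⌈−ln(1 − rB₀/P)/ln(1+r)⌉ = ⌈33.359⌉ = 34 payments; the last is €14.37.
Total paid = 33·€39.78 + €14.37 = €1,327.11.
Total interest = total paid − principal = €1,327.11 − €975.00 = €352.11.

€352.11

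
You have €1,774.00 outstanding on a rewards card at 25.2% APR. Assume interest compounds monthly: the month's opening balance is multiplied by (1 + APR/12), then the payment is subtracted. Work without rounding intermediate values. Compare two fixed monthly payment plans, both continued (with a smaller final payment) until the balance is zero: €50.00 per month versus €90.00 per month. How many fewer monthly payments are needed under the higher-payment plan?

40 fewer payments

Monthly rate r = 25.2%/12 = 2.1% = 0.021.
At €50.00/mo: n = ⌈−ln(1 − rB₀/P)/ln(1+r)⌉ = 66 payments (last €38.44); total interest = total paid − €1,774.00 = €1,514.44.
At €90.00/mo: 26 payments (last €64.10); total interest €540.10.
Payments saved = 66 − 26 = 40.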